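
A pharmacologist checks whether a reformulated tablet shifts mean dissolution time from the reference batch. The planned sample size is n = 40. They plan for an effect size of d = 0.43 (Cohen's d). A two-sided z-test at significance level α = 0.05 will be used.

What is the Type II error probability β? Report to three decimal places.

β ≈ 0.224

Noncentrality parameter: δ = d·√n = 0.43 × √40 = 2.7196
Critical value for a two-sided test at α = 0.05: z_{α/2} = 1.960.
Power = Φ(δ − 1.960) + Φ(−δ − 1.960) = Φ(0.760) + Φ(-4.680) = 0.7763 + 0.0000 = 0.7763.
Type II error: β = 1 − power = 1 − 0.7763 = 0.2237.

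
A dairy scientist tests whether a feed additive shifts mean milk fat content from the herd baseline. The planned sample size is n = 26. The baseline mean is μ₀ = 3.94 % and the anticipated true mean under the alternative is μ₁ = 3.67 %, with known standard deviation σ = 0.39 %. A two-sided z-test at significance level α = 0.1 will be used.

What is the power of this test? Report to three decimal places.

Power ≈ 0.970

Standardized effect: d = |μ₁ − μ₀| / σ = |3.67 − 3.94| / 0.39 = 0.6923
Noncentrality parameter: δ = d·√n = 0.6923 × √26 = 3.5301
Critical value for a two-sided test at α = 0.1: z_{α/2} = 1.645.
Power = Φ(δ − 1.645) + Φ(−δ − 1.645) = Φ(1.885) + Φ(-5.175) = 0.9703 + 0.0000 = 0.9703.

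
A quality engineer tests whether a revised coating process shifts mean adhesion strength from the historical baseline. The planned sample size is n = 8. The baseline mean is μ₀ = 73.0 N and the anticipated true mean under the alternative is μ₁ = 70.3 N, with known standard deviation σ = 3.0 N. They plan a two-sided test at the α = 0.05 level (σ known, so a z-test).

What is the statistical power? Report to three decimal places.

Standardized effect: d = |μ₁ − μ₀| / σ = |70.3 − 73.0| / 3.0 = 0.9000
Noncentrality parameter: δ = d·√n = 0.9000 × √8 = 2.5456
Two-sided α = 0.05 → critical value z_{0.025} = 1.960.
Power = Φ(δ − 1.960) + Φ(−δ − 1.960) = Φ(0.586) + Φ(-4.506) = 0.7209 + 0.0000 = 0.7209.

Power ≈ 0.721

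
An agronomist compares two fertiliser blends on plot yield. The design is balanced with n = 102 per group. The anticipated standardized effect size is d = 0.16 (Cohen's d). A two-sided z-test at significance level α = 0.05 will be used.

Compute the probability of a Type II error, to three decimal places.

Noncentrality parameter: δ = d·√(n/2) = 0.16 × √(102/2) = 1.1426
Critical value for a two-sided test at α = 0.05: z_{α/2} = 1.960.
Power = Φ(δ − 1.960) + Φ(−δ − 1.960) = Φ(-0.817) + Φ(-3.103) = 0.2069 + 0.0010 = 0.2078.
Type II error: β = 1 − power = 1 − 0.2078 = 0.7922.

β ≈ 0.792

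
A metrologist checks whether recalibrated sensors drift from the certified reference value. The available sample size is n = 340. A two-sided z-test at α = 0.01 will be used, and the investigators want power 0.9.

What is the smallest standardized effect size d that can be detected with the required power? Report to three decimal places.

d ≈ 0.209

Need Φ(δ − 2.576) = 0.9, so δ = 2.576 + 1.282 = 3.857.
(The second rejection-region term Φ(−δ − z_{α/2}) is negligible and dropped.)
δ = d·√n ⇒ d = δ/√n = 3.857/√340 = 0.2092.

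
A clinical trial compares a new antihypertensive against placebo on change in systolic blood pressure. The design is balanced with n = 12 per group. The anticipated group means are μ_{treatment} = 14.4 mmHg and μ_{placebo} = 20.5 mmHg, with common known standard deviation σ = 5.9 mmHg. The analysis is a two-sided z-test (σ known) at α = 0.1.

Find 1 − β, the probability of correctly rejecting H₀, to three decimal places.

Power ≈ 0.813

Standardized effect: d = |μ_{treatment} − μ_{placebo}| / σ = |14.4 − 20.5| / 5.9 = 1.0339
Noncentrality parameter: δ = d·√(n/2) = 1.0339 × √(12/2) = 2.5325
Critical value for a two-sided test at α = 0.1: z_{α/2} = 1.645.
Power = Φ(δ − 1.645) + Φ(−δ − 1.645) = Φ(0.888) + Φ(-4.177) = 0.8126 + 0.0000 = 0.8127.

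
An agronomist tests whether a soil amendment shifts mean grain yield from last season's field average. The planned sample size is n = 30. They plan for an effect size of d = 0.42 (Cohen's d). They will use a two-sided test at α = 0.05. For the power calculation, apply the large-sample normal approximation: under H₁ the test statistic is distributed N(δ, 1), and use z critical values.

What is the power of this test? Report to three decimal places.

Noncentrality parameter: δ = d·√n = 0.42 × √30 = 2.3004
Critical value for a two-sided test at α = 0.05: z_{α/2} = 1.960.
Power = Φ(δ − 1.960) + Φ(−δ − 1.960) = Φ(0.340) + Φ(-4.260) = 0.6332 + 0.0000 = 0.6333.

Power ≈ 0.633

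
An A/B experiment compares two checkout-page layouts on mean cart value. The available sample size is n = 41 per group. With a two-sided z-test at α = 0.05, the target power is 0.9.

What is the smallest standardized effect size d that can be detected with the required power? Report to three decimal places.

Required noncentrality: δ = z_{0.025} + z_{0.10} = 1.960 + 1.282 = 3.242.
(Lower-tail contribution to power is negligible for δ > 0.)
δ = d·√(n/2) ⇒ d = δ/√(n/2) = 3.242/√(41/2) = 0.7159.

d ≈ 0.716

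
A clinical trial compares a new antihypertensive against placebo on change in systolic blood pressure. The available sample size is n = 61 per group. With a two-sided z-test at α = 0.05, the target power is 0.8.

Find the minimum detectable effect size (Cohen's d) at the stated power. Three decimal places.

d ≈ 0.507

Need Φ(δ − 1.960) = 0.8, so δ = 1.960 + 0.842 = 2.802.
(The second rejection-region term Φ(−δ − z_{α/2}) is negligible and dropped.)
δ = d·√(n/2) ⇒ d = δ/√(n/2) = 2.802/√(61/2) = 0.5073.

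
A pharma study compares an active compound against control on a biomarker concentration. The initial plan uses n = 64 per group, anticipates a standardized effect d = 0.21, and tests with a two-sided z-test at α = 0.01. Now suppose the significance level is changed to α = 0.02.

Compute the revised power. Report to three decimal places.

Power ≈ 0.128

δ = d·√(n/2) = 0.21 × √(64/2) = 1.1879 (unchanged). New critical value: z_{0.01} = 2.326.
Revised power = Φ(δ − 2.326) + Φ(−δ − 2.326) = Φ(-1.138) + Φ(-3.514) = 0.1275 + 0.0002 = 0.1277.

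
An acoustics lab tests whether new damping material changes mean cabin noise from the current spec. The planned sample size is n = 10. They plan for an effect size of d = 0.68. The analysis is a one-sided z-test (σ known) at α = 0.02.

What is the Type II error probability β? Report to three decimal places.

β ≈ 0.462

Noncentrality parameter: δ = d·√n = 0.68 × √10 = 2.1503
Critical value for a one-sided test at α = 0.02: z_α = 2.054.
Power = Φ(δ − 2.054) = Φ(0.097) = 0.5385.
Type II error: β = 1 − power = 1 − 0.5385 = 0.4615.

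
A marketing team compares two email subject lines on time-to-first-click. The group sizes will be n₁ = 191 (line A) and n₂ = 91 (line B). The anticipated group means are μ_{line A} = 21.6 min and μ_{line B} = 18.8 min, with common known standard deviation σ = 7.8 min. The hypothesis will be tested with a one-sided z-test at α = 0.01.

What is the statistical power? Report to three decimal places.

Power ≈ 0.689

Standardized effect: d = |μ_{line A} − μ_{line B}| / σ = |21.6 − 18.8| / 7.8 = 0.3590
Noncentrality parameter: δ = d / √(1/n₁ + 1/n₂) = 0.3590 / √(1/191 + 1/91) = 2.8182
One-sided α = 0.01 → critical value z_{0.01} = 2.326.
Power = P(Z > 2.326 − δ) = Φ(0.492) = 0.6886.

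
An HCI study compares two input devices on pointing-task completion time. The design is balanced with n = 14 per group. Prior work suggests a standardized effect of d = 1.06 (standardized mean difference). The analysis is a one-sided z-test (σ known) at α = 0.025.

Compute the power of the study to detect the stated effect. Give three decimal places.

Power ≈ 0.801

Noncentrality parameter: δ = d·√(n/2) = 1.06 × √(14/2) = 2.8045
Critical value for a one-sided test at α = 0.025: z_α = 1.960.
Power = Φ(δ − 1.960) = Φ(0.845) = 0.8008.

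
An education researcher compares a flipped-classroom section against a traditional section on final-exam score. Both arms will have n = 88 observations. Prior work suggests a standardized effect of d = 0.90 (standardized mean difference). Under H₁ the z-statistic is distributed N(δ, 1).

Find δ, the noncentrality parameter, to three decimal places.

δ ≈ 5.970

δ = d·√(n/2) = 0.90 × √(88/2) = 5.9699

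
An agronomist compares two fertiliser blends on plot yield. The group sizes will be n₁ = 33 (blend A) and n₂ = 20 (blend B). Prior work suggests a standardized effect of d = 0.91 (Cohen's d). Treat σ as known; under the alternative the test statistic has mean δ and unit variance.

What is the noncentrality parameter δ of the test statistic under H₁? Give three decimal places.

δ = d / √(1/n₁ + 1/n₂) = 0.91 / √(1/33 + 1/20) = 3.2113

δ ≈ 3.211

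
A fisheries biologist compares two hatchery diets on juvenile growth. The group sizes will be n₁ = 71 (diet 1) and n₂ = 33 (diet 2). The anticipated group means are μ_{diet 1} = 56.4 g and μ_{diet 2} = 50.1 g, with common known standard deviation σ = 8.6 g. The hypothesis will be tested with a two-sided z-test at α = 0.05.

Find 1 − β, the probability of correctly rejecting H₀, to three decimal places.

Power ≈ 0.935

Standardized effect: d = |μ_{diet 1} − μ_{diet 2}| / σ = |56.4 − 50.1| / 8.6 = 0.7326
Noncentrality parameter: δ = d / √(1/n₁ + 1/n₂) = 0.7326 / √(1/71 + 1/33) = 3.4771
Two-sided α = 0.05 → critical value z_{0.025} = 1.960.
Power = Φ(δ − 1.960) + Φ(−δ − 1.960) = Φ(1.517) + Φ(-5.437) = 0.9354 + 0.0000 = 0.9354.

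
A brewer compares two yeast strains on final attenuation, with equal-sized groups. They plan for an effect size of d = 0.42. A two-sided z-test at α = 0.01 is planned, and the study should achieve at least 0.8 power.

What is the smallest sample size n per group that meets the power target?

n = 133 per group

Set Φ(δ − 2.576) = 0.8; then δ − 2.576 = Φ⁻¹(0.8) = 0.842, giving δ = 3.417.
(For δ > 0 the lower-tail rejection region contributes negligibly to power, so the one-term inversion is standard.)
δ = d·√(n/2) ⇒ n = 2(δ/d)² = 2 × (3.417 / 0.42)² = 132.41.
Round up to the next whole unit.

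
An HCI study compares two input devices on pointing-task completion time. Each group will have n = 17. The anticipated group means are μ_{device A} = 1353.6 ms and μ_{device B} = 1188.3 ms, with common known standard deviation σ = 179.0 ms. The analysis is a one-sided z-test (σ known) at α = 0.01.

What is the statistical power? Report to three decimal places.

Power ≈ 0.643

Standardized effect: d = |μ_{device A} − μ_{device B}| / σ = |1353.6 − 1188.3| / 179.0 = 0.9235
Noncentrality parameter: δ = d·√(n/2) = 0.9235 × √(17/2) = 2.6923
Critical value for a one-sided test at α = 0.01: z_α = 2.326.
Power = P(Z > 2.326 − δ) = Φ(0.366) = 0.6428.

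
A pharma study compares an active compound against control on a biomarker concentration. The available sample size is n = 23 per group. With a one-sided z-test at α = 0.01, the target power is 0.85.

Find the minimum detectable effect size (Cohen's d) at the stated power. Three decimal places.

Required noncentrality: δ = z_{0.01} + z_{0.15} = 2.326 + 1.036 = 3.363.
δ = d·√(n/2) ⇒ d = δ/√(n/2) = 3.363/√(23/2) = 0.9916.

d ≈ 0.992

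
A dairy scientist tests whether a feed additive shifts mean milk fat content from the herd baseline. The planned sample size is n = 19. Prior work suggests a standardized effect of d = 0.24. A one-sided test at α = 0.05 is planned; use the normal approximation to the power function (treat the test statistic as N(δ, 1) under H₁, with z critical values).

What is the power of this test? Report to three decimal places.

Power ≈ 0.275

Noncentrality parameter: δ = d·√n = 0.24 × √19 = 1.0461
One-sided α = 0.05 → critical value z_{0.05} = 1.645.
Power = P(Z > 1.645 − δ) = Φ(-0.599) = 0.2747.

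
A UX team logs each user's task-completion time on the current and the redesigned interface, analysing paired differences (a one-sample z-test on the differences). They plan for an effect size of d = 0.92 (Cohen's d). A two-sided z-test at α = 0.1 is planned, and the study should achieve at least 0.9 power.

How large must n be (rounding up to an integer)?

Set Φ(δ − 1.645) = 0.9; then δ − 1.645 = Φ⁻¹(0.9) = 1.282, giving δ = 2.926.
(For δ > 0 the lower-tail rejection region contributes negligibly to power, so the one-term inversion is standard.)
δ = d·√n ⇒ n = (δ/d)² = (2.926 / 0.92)² = 10.12.
Round up to the next whole unit.

n = 11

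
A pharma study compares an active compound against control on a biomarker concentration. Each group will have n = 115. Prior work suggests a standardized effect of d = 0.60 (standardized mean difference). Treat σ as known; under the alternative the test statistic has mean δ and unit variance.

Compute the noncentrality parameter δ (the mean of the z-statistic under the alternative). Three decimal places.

δ ≈ 4.550

The noncentrality parameter scales effect size by the design's sample-size factor: δ = d·√(n/2) = 0.60 × √(115/2) = 4.5497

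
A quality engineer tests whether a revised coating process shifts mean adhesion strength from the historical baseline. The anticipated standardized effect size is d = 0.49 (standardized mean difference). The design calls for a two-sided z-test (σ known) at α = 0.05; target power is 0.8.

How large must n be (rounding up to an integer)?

Set Φ(δ − 1.960) = 0.8; then δ − 1.960 = Φ⁻¹(0.8) = 0.842, giving δ = 2.802.
(Ignoring the negligible lower-tail rejection probability gives the usual closed-form inversion.)
δ = d·√n ⇒ n = (δ/d)² = (2.802 / 0.49)² = 32.69.
Rounding up, n = 33.

n = 33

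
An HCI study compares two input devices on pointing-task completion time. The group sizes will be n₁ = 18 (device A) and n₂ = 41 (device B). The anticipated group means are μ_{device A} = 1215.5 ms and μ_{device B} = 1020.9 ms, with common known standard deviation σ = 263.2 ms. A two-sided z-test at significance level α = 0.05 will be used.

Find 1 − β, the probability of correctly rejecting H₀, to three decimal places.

Power ≈ 0.744

Standardized effect: d = |μ_{device A} − μ_{device B}| / σ = |1215.5 − 1020.9| / 263.2 = 0.7394
Noncentrality parameter: δ = d / √(1/n₁ + 1/n₂) = 0.7394 / √(1/18 + 1/41) = 2.6149
Critical value for a two-sided test at α = 0.05: z_{α/2} = 1.960.
Power = Φ(δ − 1.960) + Φ(−δ − 1.960) = Φ(0.655) + Φ(-4.575) = 0.7438 + 0.0000 = 0.7438.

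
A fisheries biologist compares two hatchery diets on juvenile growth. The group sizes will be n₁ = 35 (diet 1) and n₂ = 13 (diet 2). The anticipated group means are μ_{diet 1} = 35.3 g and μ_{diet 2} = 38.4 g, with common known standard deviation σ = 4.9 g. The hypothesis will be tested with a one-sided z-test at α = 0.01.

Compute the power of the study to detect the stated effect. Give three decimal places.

Standardized effect: d = |μ_{diet 1} − μ_{diet 2}| / σ = |35.3 − 38.4| / 4.9 = 0.6327
Noncentrality parameter: δ = d / √(1/n₁ + 1/n₂) = 0.6327 / √(1/35 + 1/13) = 1.9478
One-sided α = 0.01 → critical value z_{0.01} = 2.326.
Power = Φ(δ − 2.326) = Φ(-0.379) = 0.3525.

Power ≈ 0.353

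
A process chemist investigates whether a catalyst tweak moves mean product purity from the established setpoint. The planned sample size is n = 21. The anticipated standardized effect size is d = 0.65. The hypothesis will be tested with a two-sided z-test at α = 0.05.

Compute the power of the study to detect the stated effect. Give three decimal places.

Noncentrality parameter: δ = d·√n = 0.65 × √21 = 2.9787
Two-sided α = 0.05 → critical value z_{0.025} = 1.960.
Power = Φ(δ − 1.960) + Φ(−δ − 1.960) = Φ(1.019) + Φ(-4.939) = 0.8458 + 0.0000 = 0.8458.

Power ≈ 0.846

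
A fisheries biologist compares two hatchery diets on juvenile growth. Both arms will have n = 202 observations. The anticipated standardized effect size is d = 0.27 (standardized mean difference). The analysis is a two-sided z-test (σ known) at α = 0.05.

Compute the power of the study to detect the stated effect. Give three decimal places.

Noncentrality parameter: δ = d·√(n/2) = 0.27 × √(202/2) = 2.7135
Two-sided α = 0.05 → critical value z_{0.025} = 1.960.
Power = Φ(δ − 1.960) + Φ(−δ − 1.960) = Φ(0.754) + Φ(-4.673) = 0.7744 + 0.0000 = 0.7744.

Power ≈ 0.774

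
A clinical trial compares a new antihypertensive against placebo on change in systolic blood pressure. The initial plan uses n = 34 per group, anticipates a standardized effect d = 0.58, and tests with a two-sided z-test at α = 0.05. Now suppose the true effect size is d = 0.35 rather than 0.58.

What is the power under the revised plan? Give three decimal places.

Power ≈ 0.303

With d = 0.35: δ = d·√(n/2) = 0.35 × √(34/2) = 1.4431. Critical value z_{0.025} = 1.960.
Revised power = Φ(δ − 1.960) + Φ(−δ − 1.960) = Φ(-0.517) + Φ(-3.403) = 0.3026 + 0.0003 = 0.3030.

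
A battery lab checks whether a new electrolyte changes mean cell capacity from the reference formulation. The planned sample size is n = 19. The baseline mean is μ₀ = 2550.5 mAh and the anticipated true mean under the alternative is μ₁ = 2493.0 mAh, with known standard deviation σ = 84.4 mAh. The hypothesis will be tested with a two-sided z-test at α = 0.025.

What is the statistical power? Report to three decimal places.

Power ≈ 0.767

Standardized effect: d = |μ₁ − μ₀| / σ = |2493.0 − 2550.5| / 84.4 = 0.6813
Noncentrality parameter: λ = d·√n = 0.6813 × √19 = 2.9696
Critical value for a two-sided test at α = 0.025: z_{α/2} = 2.241.
Power = Φ(λ − 2.241) + Φ(−λ − 2.241) = Φ(0.728) + Φ(-5.211) = 0.7668 + 0.0000 = 0.7668.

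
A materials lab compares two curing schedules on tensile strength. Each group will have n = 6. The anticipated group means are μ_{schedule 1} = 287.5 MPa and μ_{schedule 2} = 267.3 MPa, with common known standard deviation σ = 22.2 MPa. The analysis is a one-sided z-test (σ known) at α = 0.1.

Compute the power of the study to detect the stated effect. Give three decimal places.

Standardized effect: d = |μ_{schedule 1} − μ_{schedule 2}| / σ = |287.5 − 267.3| / 22.2 = 0.9099
Noncentrality parameter: δ = d·√(n/2) = 0.9099 × √(6/2) = 1.5760
One-sided α = 0.1 → critical value z_{0.1} = 1.282.
Power = P(Z > 1.282 − δ) = Φ(0.294) = 0.6158.

Power ≈ 0.616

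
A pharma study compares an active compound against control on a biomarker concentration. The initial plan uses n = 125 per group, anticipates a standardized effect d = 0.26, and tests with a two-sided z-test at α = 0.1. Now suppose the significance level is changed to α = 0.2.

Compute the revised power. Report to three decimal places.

Power ≈ 0.781

δ = d·√(n/2) = 0.26 × √(125/2) = 2.0555 (unchanged). New critical value: z_{0.1} = 1.282.
Revised power = Φ(δ − 1.282) + Φ(−δ − 1.282) = Φ(0.774) + Φ(-3.337) = 0.7805 + 0.0004 = 0.7809.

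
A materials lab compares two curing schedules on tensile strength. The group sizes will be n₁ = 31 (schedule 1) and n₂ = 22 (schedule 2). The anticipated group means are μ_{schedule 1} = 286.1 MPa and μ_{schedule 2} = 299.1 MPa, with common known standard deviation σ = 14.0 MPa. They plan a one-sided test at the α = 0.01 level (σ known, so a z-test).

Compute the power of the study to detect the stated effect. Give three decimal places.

Standardized effect: d = |μ_{schedule 1} − μ_{schedule 2}| / σ = |286.1 − 299.1| / 14.0 = 0.9286
Noncentrality parameter: λ = d / √(1/n₁ + 1/n₂) = 0.9286 / √(1/31 + 1/22) = 3.3310
One-sided α = 0.01 → critical value z_{0.01} = 2.326.
Power = P(Z > 2.326 − λ) = Φ(1.005) = 0.8425.

Power ≈ 0.842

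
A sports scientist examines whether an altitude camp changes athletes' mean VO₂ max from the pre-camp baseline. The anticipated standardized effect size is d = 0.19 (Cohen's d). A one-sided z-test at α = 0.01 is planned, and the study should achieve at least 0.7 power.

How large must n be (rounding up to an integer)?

n = 226

For power 0.7 need Φ(δ − z_{0.01}) = 0.7, so δ = z_{0.01} + z_{0.30} = 2.326 + 0.524 = 2.851.
δ = d·√n ⇒ n = (δ/d)² = (2.851 / 0.19)² = 225.12.
Round up to the next whole unit.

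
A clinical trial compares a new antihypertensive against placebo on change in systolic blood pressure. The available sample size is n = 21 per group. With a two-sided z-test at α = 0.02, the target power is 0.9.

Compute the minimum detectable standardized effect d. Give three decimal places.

Need Φ(δ − 2.326) = 0.9, so δ = 2.326 + 1.282 = 3.608.
(Lower-tail contribution to power is negligible for δ > 0.)
δ = d·√(n/2) ⇒ d = δ/√(n/2) = 3.608/√(21/2) = 1.1134.

d ≈ 1.113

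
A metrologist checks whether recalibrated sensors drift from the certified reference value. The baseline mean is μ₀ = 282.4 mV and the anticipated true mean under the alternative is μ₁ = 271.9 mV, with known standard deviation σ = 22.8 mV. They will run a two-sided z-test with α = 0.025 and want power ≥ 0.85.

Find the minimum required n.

n = 51

Standardized effect: d = |μ₁ − μ₀| / σ = |271.9 − 282.4| / 22.8 = 0.4605
For power 0.85 need Φ(δ − z_{0.0125}) = 0.85, so δ = z_{0.0125} + z_{0.15} = 2.241 + 1.036 = 3.278.
(Ignoring the negligible lower-tail rejection probability gives the usual closed-form inversion.)
δ = d·√n ⇒ n = (δ/d)² = (3.278 / 0.4605)² = 50.66.
Round up to the next whole unit.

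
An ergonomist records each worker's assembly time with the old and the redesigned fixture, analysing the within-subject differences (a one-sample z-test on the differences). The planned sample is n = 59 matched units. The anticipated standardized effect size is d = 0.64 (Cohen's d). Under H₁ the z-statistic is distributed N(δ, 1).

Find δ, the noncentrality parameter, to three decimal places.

δ ≈ 4.916

δ = d·√n = 0.64 × √59 = 4.9159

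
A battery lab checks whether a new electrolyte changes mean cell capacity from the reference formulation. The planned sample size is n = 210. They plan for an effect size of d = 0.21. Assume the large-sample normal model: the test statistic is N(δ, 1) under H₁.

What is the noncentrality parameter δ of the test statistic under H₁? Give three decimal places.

δ ≈ 3.043

δ = d·√n = 0.21 × √210 = 3.0432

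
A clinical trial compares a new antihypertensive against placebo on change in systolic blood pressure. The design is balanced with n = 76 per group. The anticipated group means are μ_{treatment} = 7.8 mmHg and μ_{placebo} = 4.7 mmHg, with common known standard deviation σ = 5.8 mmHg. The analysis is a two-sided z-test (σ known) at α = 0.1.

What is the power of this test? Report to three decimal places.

Standardized effect: d = |μ_{treatment} − μ_{placebo}| / σ = |7.8 − 4.7| / 5.8 = 0.5345
Noncentrality parameter: δ = d·√(n/2) = 0.5345 × √(76/2) = 3.2948
Two-sided α = 0.1 → critical value z_{0.05} = 1.645.
Power = Φ(δ − 1.645) + Φ(−δ − 1.645) = Φ(1.650) + Φ(-4.940) = 0.9505 + 0.0000 = 0.9505.

Power ≈ 0.951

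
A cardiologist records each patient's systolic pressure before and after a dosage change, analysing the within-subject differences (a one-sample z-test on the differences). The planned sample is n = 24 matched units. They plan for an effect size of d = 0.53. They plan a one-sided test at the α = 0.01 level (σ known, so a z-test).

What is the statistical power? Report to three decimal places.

Noncentrality parameter: δ = d·√n = 0.53 × √24 = 2.5965
One-sided α = 0.01 → critical value z_{0.01} = 2.326.
Power = P(Z > 2.326 − δ) = Φ(0.270) = 0.6065.

Power ≈ 0.606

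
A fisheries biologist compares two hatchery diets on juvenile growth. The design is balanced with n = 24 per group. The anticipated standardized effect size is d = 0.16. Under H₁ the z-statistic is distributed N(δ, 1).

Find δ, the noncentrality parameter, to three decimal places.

δ = d·√(n/2) = 0.16 × √(24/2) = 0.5543

δ ≈ 0.554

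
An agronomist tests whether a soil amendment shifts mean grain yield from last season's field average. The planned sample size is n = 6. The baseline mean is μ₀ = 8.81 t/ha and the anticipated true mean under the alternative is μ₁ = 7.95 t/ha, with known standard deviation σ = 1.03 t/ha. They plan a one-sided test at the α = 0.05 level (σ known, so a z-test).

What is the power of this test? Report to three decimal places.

Power ≈ 0.656

Standardized effect: d = |μ₁ − μ₀| / σ = |7.95 − 8.81| / 1.03 = 0.8350
Noncentrality parameter: δ = d·√n = 0.8350 × √6 = 2.0452
Critical value for a one-sided test at α = 0.05: z_α = 1.645.
Power = Φ(δ − 1.645) = Φ(0.400) = 0.6556.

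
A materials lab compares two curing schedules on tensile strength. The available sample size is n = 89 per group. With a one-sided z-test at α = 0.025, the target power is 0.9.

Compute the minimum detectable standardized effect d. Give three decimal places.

Need Φ(δ − 1.960) = 0.9, so δ = 1.960 + 1.282 = 3.242.
δ = d·√(n/2) ⇒ d = δ/√(n/2) = 3.242/√(89/2) = 0.4859.

d ≈ 0.486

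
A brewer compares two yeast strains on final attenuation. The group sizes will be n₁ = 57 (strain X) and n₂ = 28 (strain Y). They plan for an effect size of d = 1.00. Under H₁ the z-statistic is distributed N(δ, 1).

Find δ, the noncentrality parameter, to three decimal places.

The noncentrality parameter scales effect size by the design's sample-size factor: δ = d / √(1/n₁ + 1/n₂) = 1.00 / √(1/57 + 1/28) = 4.3332

δ ≈ 4.333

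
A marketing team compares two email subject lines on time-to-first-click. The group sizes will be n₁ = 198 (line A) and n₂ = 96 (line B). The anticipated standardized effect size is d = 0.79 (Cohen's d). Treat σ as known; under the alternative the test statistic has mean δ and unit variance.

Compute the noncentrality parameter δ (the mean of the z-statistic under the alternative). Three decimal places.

δ ≈ 6.352

The noncentrality parameter scales effect size by the design's sample-size factor: δ = d / √(1/n₁ + 1/n₂) = 0.79 / √(1/198 + 1/96) = 6.3522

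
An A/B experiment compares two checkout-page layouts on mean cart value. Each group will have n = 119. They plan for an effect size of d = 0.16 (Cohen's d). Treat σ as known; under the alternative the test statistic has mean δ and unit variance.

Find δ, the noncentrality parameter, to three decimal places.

The noncentrality parameter scales effect size by the design's sample-size factor: δ = d·√(n/2) = 0.16 × √(119/2) = 1.2342

δ ≈ 1.234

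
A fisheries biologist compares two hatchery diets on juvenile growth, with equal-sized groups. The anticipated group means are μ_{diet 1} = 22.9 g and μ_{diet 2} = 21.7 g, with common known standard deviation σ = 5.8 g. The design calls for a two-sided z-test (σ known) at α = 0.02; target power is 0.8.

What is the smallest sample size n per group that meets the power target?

Standardized effect: d = |μ_{diet 1} − μ_{diet 2}| / σ = |22.9 − 21.7| / 5.8 = 0.2069
Set Φ(δ − 2.326) = 0.8; then δ − 2.326 = Φ⁻¹(0.8) = 0.842, giving δ = 3.168.
(For δ > 0 the lower-tail rejection region contributes negligibly to power, so the one-term inversion is standard.)
δ = d·√(n/2) ⇒ n = 2(δ/d)² = 2 × (3.168 / 0.2069)² = 468.91.
Rounding up, n = 469 per group.

n = 469 per group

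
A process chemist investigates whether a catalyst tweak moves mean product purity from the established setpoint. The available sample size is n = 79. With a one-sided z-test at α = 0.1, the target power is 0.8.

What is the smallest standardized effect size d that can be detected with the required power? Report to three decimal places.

Required noncentrality: δ = z_{0.1} + z_{0.20} = 1.282 + 0.842 = 2.123.
δ = d·√n ⇒ d = δ/√n = 2.123/√79 = 0.2389.

d ≈ 0.239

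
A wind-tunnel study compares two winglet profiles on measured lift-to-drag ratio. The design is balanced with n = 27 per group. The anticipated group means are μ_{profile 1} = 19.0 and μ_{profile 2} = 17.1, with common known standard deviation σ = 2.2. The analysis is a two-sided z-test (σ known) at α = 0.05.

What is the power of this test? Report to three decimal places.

Standardized effect: d = |μ_{profile 1} − μ_{profile 2}| / σ = |19.0 − 17.1| / 2.2 = 0.8636
Noncentrality parameter: δ = d·√(n/2) = 0.8636 × √(27/2) = 3.1732
Critical value for a two-sided test at α = 0.05: z_{α/2} = 1.960.
Power = Φ(δ − 1.960) + Φ(−δ − 1.960) = Φ(1.213) + Φ(-5.133) = 0.8875 + 0.0000 = 0.8875.

Power ≈ 0.887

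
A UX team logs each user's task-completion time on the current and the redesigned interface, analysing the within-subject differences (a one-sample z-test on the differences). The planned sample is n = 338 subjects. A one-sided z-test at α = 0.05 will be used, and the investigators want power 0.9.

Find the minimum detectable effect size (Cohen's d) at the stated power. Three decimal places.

Need Φ(δ − 1.645) = 0.9, so δ = 1.645 + 1.282 = 2.926.
δ = d·√n ⇒ d = δ/√n = 2.926/√338 = 0.1592.

d ≈ 0.159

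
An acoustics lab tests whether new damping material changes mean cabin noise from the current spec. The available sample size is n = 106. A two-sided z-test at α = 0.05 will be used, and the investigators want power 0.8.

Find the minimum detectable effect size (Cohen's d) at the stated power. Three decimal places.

d ≈ 0.272

Required noncentrality: δ = z_{0.025} + z_{0.20} = 1.960 + 0.842 = 2.802.
(The second rejection-region term Φ(−δ − z_{α/2}) is negligible and dropped.)
δ = d·√n ⇒ d = δ/√n = 2.802/√106 = 0.2721.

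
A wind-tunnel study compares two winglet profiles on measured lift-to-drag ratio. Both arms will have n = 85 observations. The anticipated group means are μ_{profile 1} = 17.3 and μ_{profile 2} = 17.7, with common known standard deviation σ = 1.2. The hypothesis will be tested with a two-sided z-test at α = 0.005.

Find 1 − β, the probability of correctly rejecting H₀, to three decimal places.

Standardized effect: d = |μ_{profile 1} − μ_{profile 2}| / σ = |17.3 − 17.7| / 1.2 = 0.3333
Noncentrality parameter: δ = d·√(n/2) = 0.3333 × √(85/2) = 2.1731
Two-sided α = 0.005 → critical value z_{0.0025} = 2.807.
Power = Φ(δ − 2.807) + Φ(−δ − 2.807) = Φ(-0.634) + Φ(-4.980) = 0.2631 + 0.0000 = 0.2631.

Power ≈ 0.263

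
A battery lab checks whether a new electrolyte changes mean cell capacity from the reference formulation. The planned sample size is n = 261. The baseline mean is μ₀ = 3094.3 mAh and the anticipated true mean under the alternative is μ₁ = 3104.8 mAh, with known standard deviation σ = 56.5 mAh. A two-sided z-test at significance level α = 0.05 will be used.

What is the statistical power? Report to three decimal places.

Power ≈ 0.851

Standardized effect: d = |μ₁ − μ₀| / σ = |3104.8 − 3094.3| / 56.5 = 0.1858
Noncentrality parameter: δ = d·√n = 0.1858 × √261 = 3.0023
Critical value for a two-sided test at α = 0.05: z_{α/2} = 1.960.
Power = Φ(δ − 1.960) + Φ(−δ − 1.960) = Φ(1.042) + Φ(-4.962) = 0.8514 + 0.0000 = 0.8514.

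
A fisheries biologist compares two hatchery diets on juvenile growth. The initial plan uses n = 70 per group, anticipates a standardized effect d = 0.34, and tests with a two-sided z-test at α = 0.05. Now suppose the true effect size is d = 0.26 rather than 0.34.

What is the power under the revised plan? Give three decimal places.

Power ≈ 0.337

With d = 0.26: δ = d·√(n/2) = 0.26 × √(70/2) = 1.5382. Critical value z_{0.025} = 1.960.
Revised power = Φ(δ − 1.960) + Φ(−δ − 1.960) = Φ(-0.422) + Φ(-3.498) = 0.3366 + 0.0002 = 0.3368.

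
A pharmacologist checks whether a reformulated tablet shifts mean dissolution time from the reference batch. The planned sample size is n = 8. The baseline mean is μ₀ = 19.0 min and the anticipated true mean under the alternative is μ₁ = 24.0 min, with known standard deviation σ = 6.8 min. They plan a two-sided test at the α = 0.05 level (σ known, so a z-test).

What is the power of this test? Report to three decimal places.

Power ≈ 0.548

Standardized effect: d = |μ₁ − μ₀| / σ = |24.0 − 19.0| / 6.8 = 0.7353
Noncentrality parameter: δ = d·√n = 0.7353 × √8 = 2.0797
Two-sided α = 0.05 → critical value z_{0.025} = 1.960.
Power = Φ(δ − 1.960) + Φ(−δ − 1.960) = Φ(0.120) + Φ(-4.040) = 0.5477 + 0.0000 = 0.5477.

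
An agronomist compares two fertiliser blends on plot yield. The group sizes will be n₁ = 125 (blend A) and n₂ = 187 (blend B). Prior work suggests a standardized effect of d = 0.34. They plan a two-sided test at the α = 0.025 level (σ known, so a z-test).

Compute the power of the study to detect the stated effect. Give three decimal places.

Power ≈ 0.759

Noncentrality parameter: δ = d / √(1/n₁ + 1/n₂) = 0.34 / √(1/125 + 1/187) = 2.9429
Critical value for a two-sided test at α = 0.025: z_{α/2} = 2.241.
Power = Φ(δ − 2.241) + Φ(−δ − 2.241) = Φ(0.702) + Φ(-5.184) = 0.7585 + 0.0000 = 0.7585.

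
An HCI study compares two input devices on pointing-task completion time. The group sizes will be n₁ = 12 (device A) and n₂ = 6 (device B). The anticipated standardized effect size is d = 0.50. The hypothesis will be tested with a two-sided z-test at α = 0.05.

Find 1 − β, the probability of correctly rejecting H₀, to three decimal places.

Noncentrality parameter: δ = d / √(1/n₁ + 1/n₂) = 0.50 / √(1/12 + 1/6) = 1.0000
Two-sided α = 0.05 → critical value z_{0.025} = 1.960.
Power = Φ(δ − 1.960) + Φ(−δ − 1.960) = Φ(-0.960) + Φ(-2.960) = 0.1685 + 0.0015 = 0.1701.

Power ≈ 0.170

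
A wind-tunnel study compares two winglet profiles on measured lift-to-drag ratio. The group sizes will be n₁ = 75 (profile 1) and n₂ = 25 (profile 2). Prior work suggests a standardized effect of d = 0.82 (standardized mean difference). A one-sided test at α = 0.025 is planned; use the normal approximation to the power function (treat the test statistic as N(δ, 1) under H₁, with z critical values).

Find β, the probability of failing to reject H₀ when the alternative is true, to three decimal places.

Noncentrality parameter: δ = d / √(1/n₁ + 1/n₂) = 0.82 / √(1/75 + 1/25) = 3.5507
Critical value for a one-sided test at α = 0.025: z_α = 1.960.
Power = P(Z > 1.960 − δ) = Φ(1.591) = 0.9442.
Type II error: β = 1 − power = 1 − 0.9442 = 0.0558.

β ≈ 0.056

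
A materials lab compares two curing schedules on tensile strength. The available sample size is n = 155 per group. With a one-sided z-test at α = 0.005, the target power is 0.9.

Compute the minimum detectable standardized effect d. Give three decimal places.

d ≈ 0.438

Need Φ(δ − 2.576) = 0.9, so δ = 2.576 + 1.282 = 3.857.
δ = d·√(n/2) ⇒ d = δ/√(n/2) = 3.857/√(155/2) = 0.4382.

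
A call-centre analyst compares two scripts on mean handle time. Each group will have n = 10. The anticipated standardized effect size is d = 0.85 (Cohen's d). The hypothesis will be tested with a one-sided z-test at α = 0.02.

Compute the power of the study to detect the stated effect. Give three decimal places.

Power ≈ 0.439

Noncentrality parameter: δ = d·√(n/2) = 0.85 × √(10/2) = 1.9007
One-sided α = 0.02 → critical value z_{0.02} = 2.054.
Power = P(Z > 2.054 − δ) = Φ(-0.153) = 0.4392.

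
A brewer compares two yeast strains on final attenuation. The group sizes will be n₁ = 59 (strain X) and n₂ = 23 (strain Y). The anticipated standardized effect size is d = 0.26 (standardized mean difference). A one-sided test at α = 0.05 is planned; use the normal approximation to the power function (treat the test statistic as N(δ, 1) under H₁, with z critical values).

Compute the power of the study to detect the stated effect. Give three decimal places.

Power ≈ 0.279

Noncentrality parameter: δ = d / √(1/n₁ + 1/n₂) = 0.26 / √(1/59 + 1/23) = 1.0577
Critical value for a one-sided test at α = 0.05: z_α = 1.645.
Power = Φ(δ − 1.645) = Φ(-0.587) = 0.2785.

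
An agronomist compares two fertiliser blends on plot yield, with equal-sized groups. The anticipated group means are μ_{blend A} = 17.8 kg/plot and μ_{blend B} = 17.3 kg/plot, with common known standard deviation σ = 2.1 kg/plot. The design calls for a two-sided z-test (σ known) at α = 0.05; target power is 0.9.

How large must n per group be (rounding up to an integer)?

Standardized effect: d = |μ_{blend A} − μ_{blend B}| / σ = |17.8 − 17.3| / 2.1 = 0.2381
For power 0.9 need Φ(δ − z_{0.025}) = 0.9, so δ = z_{0.025} + z_{0.10} = 1.960 + 1.282 = 3.242.
(Ignoring the negligible lower-tail rejection probability gives the usual closed-form inversion.)
δ = d·√(n/2) ⇒ n = 2(δ/d)² = 2 × (3.242 / 0.2381)² = 370.70.
Rounding up, n = 371 per group.

n = 371 per group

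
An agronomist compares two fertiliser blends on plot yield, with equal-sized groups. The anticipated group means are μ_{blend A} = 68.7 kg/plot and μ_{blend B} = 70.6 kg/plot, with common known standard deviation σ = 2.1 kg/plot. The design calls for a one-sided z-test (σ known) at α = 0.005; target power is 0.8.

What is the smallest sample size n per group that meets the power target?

n = 29 per group

Standardized effect: d = |μ_{blend A} − μ_{blend B}| / σ = |68.7 − 70.6| / 2.1 = 0.9048
For power 0.8 need Φ(δ − z_{0.005}) = 0.8, so δ = z_{0.005} + z_{0.20} = 2.576 + 0.842 = 3.417.
δ = d·√(n/2) ⇒ n = 2(δ/d)² = 2 × (3.417 / 0.9048)² = 28.53.
Round up to the next whole unit.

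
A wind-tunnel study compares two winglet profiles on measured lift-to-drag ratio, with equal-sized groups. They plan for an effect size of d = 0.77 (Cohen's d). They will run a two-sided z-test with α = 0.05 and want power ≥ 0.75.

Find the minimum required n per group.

n = 24 per group

For power 0.75 need Φ(δ − z_{0.025}) = 0.75, so δ = z_{0.025} + z_{0.25} = 1.960 + 0.674 = 2.634.
(The Φ(−δ − z_{α/2}) term is vanishingly small for δ > 0 and is dropped in the standard sample-size formula.)
δ = d·√(n/2) ⇒ n = 2(δ/d)² = 2 × (2.634 / 0.77)² = 23.41.
Round up to the next whole unit.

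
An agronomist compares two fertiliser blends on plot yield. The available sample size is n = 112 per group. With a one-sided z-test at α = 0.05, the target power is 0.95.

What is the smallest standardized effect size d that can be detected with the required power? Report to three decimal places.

Need Φ(δ − 1.645) = 0.95, so δ = 1.645 + 1.645 = 3.290.
δ = d·√(n/2) ⇒ d = δ/√(n/2) = 3.290/√(112/2) = 0.4396.

d ≈ 0.440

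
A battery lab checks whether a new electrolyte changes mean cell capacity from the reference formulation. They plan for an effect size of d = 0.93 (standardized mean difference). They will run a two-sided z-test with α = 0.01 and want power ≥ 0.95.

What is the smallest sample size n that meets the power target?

For power 0.95 need Φ(δ − z_{0.005}) = 0.95, so δ = z_{0.005} + z_{0.05} = 2.576 + 1.645 = 4.221.
(The Φ(−δ − z_{α/2}) term is vanishingly small for δ > 0 and is dropped in the standard sample-size formula.)
δ = d·√n ⇒ n = (δ/d)² = (4.221 / 0.93)² = 20.60.
Round up to the next whole unit.

n = 21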